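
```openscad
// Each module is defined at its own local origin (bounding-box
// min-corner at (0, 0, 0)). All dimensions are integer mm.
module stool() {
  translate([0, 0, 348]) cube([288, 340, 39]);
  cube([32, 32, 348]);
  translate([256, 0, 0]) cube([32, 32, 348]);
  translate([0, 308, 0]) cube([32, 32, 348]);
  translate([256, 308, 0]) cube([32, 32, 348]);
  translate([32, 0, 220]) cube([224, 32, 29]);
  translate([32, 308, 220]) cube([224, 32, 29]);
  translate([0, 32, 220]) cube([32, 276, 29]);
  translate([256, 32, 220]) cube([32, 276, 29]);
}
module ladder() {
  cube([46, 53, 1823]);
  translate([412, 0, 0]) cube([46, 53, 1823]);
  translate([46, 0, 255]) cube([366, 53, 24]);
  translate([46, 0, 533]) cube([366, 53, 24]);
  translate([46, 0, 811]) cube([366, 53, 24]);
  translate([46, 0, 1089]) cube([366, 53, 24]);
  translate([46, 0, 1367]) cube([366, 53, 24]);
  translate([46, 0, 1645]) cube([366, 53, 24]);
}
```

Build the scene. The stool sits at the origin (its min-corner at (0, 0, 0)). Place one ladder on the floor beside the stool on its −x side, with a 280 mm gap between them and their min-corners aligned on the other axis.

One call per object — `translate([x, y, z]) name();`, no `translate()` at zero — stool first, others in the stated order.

stool();
translate([-738, 0, 0]) ladder();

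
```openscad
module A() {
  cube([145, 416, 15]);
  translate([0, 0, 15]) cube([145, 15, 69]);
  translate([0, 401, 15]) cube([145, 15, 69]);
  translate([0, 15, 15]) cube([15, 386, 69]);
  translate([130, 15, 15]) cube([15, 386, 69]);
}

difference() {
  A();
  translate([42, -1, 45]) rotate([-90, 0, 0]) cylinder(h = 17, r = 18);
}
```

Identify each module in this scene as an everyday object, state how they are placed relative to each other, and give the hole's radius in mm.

A is an open box. The open box has a circular hole through its front wall. The hole's radius is 18 mm.

The subtracted cylinder has r = 18 mm.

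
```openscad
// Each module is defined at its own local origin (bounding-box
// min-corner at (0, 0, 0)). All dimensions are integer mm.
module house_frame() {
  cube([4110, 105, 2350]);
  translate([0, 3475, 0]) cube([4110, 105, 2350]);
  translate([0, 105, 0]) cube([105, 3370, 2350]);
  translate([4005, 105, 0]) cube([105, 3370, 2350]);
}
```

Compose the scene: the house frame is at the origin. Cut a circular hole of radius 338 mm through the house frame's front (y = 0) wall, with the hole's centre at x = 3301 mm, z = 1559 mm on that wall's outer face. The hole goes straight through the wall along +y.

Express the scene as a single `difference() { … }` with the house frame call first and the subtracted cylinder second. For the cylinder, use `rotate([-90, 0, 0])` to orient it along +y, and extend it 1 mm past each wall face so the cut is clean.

difference() {
  house_frame();
  translate([3301, -1, 1559]) rotate([-90, 0, 0]) cylinder(h = 107, r = 338);
}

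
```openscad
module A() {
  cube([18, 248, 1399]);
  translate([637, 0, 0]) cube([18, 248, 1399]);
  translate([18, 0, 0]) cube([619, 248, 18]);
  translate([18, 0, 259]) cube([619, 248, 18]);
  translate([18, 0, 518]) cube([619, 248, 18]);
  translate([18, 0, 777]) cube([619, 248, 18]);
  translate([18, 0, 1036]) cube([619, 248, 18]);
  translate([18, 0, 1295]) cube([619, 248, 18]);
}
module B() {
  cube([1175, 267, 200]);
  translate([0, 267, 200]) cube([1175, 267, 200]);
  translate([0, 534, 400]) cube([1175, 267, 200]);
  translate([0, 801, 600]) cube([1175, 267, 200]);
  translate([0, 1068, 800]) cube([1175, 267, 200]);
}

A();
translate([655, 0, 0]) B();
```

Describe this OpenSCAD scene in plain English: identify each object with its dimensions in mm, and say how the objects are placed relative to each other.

A is a bookshelf 655 mm wide overall, 248 mm deep and 1399 mm tall. The two sides are 18 mm thick vertical panels. 6 horizontal shelves of 18 mm thickness span between the inner faces of the sides; the lowest shelf sits on the floor and shelves are stacked with a clear vertical gap of 241 mm between each pair.

B is a straight staircase of 5 solid steps. Each step is 1175 mm wide (x), 267 mm deep (y, the going) and 200 mm tall (the rise). The first step rests on the floor; each subsequent step sits one going further in +y and one rise higher in +z, directly behind and above the previous step with no overlap.

The staircase is against the bookshelf's +x side, with their −y faces flush.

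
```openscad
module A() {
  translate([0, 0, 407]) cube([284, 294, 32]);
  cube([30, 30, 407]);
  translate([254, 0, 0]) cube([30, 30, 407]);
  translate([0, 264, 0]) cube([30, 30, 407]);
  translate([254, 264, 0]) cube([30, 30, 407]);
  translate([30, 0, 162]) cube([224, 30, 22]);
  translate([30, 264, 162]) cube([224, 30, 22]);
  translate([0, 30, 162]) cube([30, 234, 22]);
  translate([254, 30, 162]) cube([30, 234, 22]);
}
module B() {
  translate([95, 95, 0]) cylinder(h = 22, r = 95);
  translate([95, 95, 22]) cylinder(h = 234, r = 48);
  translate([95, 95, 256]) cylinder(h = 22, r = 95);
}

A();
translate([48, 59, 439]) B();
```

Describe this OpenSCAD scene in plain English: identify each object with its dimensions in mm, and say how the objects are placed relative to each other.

A is a four-legged stool. The seat is a 284×294×32 mm slab whose top surface is at z = 439 mm; four square legs, each 30×30 mm in cross-section, run from the floor (z = 0) to the underside of the seat, each flush with a corner of the seat. Four stretchers, 30 mm wide and 22 mm tall, connect adjacent legs with their undersides at z = 162 mm, each running between the inner faces of the legs it joins and aligned with the legs' outer faces on the other axis.

B is a spool: two coaxial disc flanges of radius 95 mm and thickness 22 mm, joined by a core cylinder of radius 48 mm and height 234 mm. The lower flange rests on z = 0 and the three cylinders share a vertical axis.

The spool is on top of the stool.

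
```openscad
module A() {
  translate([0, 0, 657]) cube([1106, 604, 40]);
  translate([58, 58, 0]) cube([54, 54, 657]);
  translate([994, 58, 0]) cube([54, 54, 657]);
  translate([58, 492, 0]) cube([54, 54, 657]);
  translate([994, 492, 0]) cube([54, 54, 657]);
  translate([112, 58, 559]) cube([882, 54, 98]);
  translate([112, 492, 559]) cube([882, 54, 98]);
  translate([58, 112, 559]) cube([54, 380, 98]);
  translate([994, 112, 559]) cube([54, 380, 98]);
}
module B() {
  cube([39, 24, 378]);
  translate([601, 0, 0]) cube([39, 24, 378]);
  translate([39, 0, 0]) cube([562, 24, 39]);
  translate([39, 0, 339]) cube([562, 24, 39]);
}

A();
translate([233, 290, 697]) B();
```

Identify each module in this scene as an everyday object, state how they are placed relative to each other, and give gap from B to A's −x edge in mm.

A is a table. B is a picture frame. The picture frame is on top of the table, centred. The gap from the picture frame to the table's −x edge is 233 mm.

The picture frame's min-x is at 233; the table's min-x is 0; gap = 233 mm.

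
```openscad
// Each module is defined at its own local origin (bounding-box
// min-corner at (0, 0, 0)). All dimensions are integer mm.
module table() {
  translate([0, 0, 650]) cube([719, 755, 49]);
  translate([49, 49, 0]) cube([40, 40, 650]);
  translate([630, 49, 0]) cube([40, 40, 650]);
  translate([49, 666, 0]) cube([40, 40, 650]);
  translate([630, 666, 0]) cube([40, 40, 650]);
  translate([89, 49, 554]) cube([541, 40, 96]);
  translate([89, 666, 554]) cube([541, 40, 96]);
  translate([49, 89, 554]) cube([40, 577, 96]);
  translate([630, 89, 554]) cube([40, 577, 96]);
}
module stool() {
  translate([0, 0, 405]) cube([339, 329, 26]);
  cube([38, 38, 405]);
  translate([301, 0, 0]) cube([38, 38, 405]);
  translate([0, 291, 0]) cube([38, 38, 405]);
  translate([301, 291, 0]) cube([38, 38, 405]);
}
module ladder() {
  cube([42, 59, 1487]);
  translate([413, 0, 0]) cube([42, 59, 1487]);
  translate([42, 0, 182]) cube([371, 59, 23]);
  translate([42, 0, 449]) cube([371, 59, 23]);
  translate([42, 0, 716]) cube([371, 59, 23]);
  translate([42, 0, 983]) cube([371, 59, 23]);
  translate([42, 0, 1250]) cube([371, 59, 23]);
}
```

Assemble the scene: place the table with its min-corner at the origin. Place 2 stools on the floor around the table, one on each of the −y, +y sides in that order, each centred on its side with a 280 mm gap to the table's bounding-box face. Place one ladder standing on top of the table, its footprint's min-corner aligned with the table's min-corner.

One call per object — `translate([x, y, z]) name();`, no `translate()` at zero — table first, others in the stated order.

table();
translate([190, -609, 0]) stool();
translate([190, 1035, 0]) stool();
translate([0, 0, 699]) ladder();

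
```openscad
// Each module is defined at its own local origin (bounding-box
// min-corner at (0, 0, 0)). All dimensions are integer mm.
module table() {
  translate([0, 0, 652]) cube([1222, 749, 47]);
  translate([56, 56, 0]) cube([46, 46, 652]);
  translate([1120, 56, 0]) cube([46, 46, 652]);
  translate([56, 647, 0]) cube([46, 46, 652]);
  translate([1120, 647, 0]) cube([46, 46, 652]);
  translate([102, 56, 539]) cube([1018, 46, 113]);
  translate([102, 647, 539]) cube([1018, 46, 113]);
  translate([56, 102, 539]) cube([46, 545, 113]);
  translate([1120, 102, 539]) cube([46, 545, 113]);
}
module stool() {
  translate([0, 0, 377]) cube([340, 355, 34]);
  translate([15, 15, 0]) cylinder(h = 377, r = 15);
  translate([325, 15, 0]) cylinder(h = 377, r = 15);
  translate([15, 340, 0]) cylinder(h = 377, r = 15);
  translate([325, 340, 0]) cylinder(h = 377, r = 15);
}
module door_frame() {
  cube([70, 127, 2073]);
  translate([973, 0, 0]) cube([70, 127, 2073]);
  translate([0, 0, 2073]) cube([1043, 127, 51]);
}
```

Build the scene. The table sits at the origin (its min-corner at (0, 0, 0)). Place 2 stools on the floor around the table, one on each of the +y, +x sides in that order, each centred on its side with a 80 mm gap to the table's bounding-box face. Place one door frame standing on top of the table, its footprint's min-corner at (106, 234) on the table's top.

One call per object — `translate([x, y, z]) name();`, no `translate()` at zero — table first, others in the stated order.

table();
translate([441, 829, 0]) stool();
translate([1302, 197, 0]) stool();
translate([106, 234, 699]) door_frame();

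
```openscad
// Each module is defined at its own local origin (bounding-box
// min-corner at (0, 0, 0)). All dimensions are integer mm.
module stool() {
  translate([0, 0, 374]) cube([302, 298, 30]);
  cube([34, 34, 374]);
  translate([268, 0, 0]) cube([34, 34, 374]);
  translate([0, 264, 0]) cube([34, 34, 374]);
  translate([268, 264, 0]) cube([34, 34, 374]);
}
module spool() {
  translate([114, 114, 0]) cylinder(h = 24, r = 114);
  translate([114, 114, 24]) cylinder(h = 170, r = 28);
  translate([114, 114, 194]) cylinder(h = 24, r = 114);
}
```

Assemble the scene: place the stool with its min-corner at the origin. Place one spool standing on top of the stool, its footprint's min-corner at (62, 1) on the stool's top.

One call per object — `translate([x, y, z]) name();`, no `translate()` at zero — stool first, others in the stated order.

stool();
translate([62, 1, 404]) spool();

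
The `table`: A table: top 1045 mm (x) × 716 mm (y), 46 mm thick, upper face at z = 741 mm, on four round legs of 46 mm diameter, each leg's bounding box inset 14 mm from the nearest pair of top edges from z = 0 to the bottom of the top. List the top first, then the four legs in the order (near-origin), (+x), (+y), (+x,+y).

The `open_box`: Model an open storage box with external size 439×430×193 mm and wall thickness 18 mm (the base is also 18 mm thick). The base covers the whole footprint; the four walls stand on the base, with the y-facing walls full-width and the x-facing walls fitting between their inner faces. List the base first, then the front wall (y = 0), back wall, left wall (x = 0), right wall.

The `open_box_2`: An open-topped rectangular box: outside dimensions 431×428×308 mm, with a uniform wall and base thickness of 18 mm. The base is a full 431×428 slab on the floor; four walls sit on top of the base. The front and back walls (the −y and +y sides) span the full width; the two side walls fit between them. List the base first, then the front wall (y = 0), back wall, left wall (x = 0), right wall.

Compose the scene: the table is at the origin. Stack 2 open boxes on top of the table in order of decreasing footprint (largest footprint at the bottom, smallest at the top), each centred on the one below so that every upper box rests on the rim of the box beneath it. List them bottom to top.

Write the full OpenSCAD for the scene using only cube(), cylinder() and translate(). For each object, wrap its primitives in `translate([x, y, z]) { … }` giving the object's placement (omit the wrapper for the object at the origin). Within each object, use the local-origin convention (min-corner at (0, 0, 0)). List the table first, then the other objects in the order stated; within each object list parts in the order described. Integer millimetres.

translate([0, 0, 695]) cube([1045, 716, 46]);
translate([37, 37, 0]) cylinder(h = 695, r = 23);
translate([1008, 37, 0]) cylinder(h = 695, r = 23);
translate([37, 679, 0]) cylinder(h = 695, r = 23);
translate([1008, 679, 0]) cylinder(h = 695, r = 23);
translate([303, 143, 741]) {
  cube([439, 430, 18]);
  translate([0, 0, 18]) cube([439, 18, 175]);
  translate([0, 412, 18]) cube([439, 18, 175]);
  translate([0, 18, 18]) cube([18, 394, 175]);
  translate([421, 18, 18]) cube([18, 394, 175]);
}
translate([307, 144, 934]) {
  cube([431, 428, 18]);
  translate([0, 0, 18]) cube([431, 18, 290]);
  translate([0, 410, 18]) cube([431, 18, 290]);
  translate([0, 18, 18]) cube([18, 392, 290]);
  translate([413, 18, 18]) cube([18, 392, 290]);
}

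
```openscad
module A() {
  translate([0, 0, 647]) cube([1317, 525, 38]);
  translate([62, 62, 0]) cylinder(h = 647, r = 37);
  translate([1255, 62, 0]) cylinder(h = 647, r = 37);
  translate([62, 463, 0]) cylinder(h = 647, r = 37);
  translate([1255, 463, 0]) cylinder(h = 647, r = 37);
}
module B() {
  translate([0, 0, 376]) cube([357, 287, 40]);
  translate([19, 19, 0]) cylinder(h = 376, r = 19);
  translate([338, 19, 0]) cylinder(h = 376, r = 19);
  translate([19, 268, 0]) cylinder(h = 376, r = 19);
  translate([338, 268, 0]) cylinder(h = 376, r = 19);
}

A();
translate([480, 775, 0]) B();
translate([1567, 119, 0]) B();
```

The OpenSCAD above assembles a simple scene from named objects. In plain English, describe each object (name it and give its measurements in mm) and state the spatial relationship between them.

A is a table: top 1317 mm (x) × 525 mm (y), 38 mm thick, upper face at z = 685 mm, on four round legs of 74 mm diameter, each leg's bounding box inset 25 mm from the nearest pair of top edges, running from z = 0 to the bottom of the top.

B is a four-legged stool. The seat is 357×287 mm, 40 mm thick, top at z = 416 mm. It stands on four round legs, each 38 mm in diameter, from z = 0 to the seat underside, each leg's axis is inset half a diameter from the nearest pair of seat edges (so the leg's bounding box is flush with the corner).

Two stools sit around the table at the +y, +x sides.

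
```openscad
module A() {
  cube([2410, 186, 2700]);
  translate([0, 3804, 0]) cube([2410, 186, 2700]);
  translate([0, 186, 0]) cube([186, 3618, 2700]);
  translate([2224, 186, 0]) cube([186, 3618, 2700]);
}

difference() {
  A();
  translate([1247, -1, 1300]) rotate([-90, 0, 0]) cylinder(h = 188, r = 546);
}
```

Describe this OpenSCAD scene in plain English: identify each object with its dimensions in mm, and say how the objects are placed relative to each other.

A is a box-shaped house frame (walls only): outside footprint 2410×3990 mm, wall height 2700 mm, wall thickness 186 mm. The two y-facing walls run the full x-width; the two x-facing walls fit between the inner faces of the y-facing walls.

The house frame has a circular hole of radius 546 mm through its front wall, centred at (x = 1247, z = 1300).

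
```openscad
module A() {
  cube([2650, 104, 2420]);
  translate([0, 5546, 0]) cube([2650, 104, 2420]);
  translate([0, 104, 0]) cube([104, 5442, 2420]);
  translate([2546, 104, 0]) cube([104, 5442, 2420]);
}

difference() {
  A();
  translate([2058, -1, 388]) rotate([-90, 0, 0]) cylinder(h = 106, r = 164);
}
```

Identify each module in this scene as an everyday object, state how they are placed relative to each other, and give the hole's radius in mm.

The subtracted cylinder has r = 164 mm.

A is a house frame. The house frame has a circular hole through its front wall. The hole's radius is 164 mm.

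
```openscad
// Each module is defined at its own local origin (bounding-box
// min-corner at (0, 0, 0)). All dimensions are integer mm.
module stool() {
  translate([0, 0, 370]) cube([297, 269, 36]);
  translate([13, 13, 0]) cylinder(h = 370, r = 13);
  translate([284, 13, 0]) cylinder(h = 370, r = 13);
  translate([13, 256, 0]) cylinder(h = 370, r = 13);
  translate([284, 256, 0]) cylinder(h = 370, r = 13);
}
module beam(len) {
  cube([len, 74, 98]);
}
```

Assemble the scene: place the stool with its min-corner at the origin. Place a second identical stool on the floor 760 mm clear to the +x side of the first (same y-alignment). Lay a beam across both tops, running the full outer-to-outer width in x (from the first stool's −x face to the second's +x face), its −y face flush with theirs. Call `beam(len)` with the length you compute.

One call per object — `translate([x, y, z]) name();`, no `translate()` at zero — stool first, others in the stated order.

stool();
translate([1057, 0, 0]) stool();
translate([0, 0, 406]) beam(1354);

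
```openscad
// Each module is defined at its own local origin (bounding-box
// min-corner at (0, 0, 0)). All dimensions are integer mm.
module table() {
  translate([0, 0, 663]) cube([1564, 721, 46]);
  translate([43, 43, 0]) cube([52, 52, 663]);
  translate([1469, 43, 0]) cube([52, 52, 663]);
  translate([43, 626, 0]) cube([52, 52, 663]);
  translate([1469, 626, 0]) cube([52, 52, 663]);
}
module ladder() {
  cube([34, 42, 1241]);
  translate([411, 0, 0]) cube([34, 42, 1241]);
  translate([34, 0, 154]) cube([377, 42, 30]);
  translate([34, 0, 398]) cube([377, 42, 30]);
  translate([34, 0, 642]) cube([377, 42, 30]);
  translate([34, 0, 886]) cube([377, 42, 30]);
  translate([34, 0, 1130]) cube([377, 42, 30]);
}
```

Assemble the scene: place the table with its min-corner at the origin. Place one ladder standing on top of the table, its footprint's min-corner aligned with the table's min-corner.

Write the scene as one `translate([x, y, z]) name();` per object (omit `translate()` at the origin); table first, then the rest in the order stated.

table();
translate([0, 0, 709]) ladder();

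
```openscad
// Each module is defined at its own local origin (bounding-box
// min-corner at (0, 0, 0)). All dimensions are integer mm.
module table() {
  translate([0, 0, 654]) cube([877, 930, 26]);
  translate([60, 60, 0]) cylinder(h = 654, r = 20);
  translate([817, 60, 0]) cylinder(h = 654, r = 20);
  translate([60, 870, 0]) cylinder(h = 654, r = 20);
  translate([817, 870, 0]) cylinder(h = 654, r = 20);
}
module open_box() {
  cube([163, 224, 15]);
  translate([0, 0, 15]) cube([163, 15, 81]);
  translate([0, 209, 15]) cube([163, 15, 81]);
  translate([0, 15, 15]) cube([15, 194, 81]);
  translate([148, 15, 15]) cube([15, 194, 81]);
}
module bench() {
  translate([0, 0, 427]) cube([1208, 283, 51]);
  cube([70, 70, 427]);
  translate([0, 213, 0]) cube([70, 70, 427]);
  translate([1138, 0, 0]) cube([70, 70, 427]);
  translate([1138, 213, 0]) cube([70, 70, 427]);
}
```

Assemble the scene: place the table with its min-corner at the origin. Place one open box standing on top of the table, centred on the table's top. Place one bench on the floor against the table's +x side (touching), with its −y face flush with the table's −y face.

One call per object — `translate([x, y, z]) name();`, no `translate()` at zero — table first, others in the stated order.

table();
translate([357, 353, 680]) open_box();
translate([877, 0, 0]) bench();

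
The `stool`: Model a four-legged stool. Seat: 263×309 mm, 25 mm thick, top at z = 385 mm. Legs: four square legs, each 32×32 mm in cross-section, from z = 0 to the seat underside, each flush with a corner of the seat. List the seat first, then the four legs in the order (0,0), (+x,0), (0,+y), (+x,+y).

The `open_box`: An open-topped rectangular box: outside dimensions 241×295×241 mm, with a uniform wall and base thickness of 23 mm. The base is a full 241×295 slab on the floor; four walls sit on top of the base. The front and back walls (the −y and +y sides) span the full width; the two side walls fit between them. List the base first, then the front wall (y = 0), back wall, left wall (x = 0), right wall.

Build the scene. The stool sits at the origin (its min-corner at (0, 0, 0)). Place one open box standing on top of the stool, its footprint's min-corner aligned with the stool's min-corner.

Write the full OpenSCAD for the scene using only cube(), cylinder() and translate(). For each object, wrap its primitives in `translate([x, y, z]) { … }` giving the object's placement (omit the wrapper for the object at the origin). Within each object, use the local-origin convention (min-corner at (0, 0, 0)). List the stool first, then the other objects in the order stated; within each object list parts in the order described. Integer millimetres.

translate([0, 0, 360]) cube([263, 309, 25]);
cube([32, 32, 360]);
translate([231, 0, 0]) cube([32, 32, 360]);
translate([0, 277, 0]) cube([32, 32, 360]);
translate([231, 277, 0]) cube([32, 32, 360]);
translate([0, 0, 385]) {
  cube([241, 295, 23]);
  translate([0, 0, 23]) cube([241, 23, 218]);
  translate([0, 272, 23]) cube([241, 23, 218]);
  translate([0, 23, 23]) cube([23, 249, 218]);
  translate([218, 23, 23]) cube([23, 249, 218]);
}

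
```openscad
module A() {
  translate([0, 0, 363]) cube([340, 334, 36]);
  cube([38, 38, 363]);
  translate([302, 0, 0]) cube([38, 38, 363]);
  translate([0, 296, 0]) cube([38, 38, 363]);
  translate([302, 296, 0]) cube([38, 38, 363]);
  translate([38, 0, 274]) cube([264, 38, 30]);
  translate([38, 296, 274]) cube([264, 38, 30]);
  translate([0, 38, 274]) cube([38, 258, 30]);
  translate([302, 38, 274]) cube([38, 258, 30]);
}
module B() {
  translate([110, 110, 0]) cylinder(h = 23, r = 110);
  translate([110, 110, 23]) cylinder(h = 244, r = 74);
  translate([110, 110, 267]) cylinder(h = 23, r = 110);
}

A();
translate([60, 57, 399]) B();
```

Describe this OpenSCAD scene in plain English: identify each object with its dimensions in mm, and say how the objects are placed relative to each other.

A is a four-legged stool. The seat is a 340×334×36 mm slab whose top surface is at z = 399 mm; four square legs, each 38×38 mm in cross-section, run from the floor (z = 0) to the underside of the seat, each flush with a corner of the seat. Four stretchers, 38 mm wide and 30 mm tall, connect adjacent legs with their undersides at z = 274 mm, each running between the inner faces of the legs it joins and aligned with the legs' outer faces on the other axis.

B is a spool: two coaxial disc flanges of radius 110 mm and thickness 23 mm, joined by a core cylinder of radius 74 mm and height 244 mm. The lower flange rests on z = 0 and the three cylinders share a vertical axis.

The spool is on top of the stool, centred.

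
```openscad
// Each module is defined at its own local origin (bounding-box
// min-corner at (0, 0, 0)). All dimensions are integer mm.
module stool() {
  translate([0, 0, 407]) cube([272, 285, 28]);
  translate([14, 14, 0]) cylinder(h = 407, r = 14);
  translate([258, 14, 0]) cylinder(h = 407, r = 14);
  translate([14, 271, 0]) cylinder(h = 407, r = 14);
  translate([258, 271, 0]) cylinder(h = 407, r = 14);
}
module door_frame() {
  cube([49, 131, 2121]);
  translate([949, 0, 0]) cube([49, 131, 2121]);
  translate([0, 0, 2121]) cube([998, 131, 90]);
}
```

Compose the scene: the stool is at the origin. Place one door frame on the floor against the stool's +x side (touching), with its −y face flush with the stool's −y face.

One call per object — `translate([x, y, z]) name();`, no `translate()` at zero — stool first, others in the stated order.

stool();
translate([272, 0, 0]) door_frame();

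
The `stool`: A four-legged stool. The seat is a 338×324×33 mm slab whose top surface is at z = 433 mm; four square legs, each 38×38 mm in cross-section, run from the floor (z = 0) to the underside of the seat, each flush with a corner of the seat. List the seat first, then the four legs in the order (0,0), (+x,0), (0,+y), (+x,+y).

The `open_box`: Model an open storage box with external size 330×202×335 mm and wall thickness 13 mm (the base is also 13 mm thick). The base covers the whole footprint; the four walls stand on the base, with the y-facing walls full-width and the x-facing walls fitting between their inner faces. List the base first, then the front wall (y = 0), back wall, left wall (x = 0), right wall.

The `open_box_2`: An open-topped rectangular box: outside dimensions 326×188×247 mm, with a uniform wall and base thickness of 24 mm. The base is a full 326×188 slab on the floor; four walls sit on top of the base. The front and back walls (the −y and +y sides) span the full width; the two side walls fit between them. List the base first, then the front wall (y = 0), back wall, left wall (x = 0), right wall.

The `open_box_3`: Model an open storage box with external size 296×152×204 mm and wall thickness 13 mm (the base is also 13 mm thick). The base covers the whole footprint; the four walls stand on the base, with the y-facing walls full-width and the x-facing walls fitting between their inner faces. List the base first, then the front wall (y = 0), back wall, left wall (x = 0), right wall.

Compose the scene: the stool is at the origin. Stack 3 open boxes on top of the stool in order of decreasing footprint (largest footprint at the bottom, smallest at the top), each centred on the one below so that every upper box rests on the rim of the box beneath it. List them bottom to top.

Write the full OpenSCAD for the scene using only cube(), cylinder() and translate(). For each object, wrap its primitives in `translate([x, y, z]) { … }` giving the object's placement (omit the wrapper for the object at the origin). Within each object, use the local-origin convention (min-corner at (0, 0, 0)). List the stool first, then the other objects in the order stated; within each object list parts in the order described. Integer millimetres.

translate([0, 0, 400]) cube([338, 324, 33]);
cube([38, 38, 400]);
translate([300, 0, 0]) cube([38, 38, 400]);
translate([0, 286, 0]) cube([38, 38, 400]);
translate([300, 286, 0]) cube([38, 38, 400]);
translate([4, 61, 433]) {
  cube([330, 202, 13]);
  translate([0, 0, 13]) cube([330, 13, 322]);
  translate([0, 189, 13]) cube([330, 13, 322]);
  translate([0, 13, 13]) cube([13, 176, 322]);
  translate([317, 13, 13]) cube([13, 176, 322]);
}
translate([6, 68, 768]) {
  cube([326, 188, 24]);
  translate([0, 0, 24]) cube([326, 24, 223]);
  translate([0, 164, 24]) cube([326, 24, 223]);
  translate([0, 24, 24]) cube([24, 140, 223]);
  translate([302, 24, 24]) cube([24, 140, 223]);
}
translate([21, 86, 1015]) {
  cube([296, 152, 13]);
  translate([0, 0, 13]) cube([296, 13, 191]);
  translate([0, 139, 13]) cube([296, 13, 191]);
  translate([0, 13, 13]) cube([13, 126, 191]);
  translate([283, 13, 13]) cube([13, 126, 191]);
}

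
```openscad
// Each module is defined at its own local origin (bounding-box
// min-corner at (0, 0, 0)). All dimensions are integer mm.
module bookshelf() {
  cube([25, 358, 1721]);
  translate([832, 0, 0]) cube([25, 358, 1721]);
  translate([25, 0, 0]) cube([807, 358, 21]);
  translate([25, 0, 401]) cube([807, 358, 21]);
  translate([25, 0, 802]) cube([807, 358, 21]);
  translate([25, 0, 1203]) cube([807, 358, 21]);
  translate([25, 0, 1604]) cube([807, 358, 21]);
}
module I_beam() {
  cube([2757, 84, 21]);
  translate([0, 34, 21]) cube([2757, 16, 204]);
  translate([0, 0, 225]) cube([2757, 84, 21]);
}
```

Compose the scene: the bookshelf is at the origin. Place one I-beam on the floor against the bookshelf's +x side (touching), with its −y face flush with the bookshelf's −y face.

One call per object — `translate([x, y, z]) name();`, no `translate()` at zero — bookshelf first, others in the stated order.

bookshelf();
translate([857, 0, 0]) I_beam();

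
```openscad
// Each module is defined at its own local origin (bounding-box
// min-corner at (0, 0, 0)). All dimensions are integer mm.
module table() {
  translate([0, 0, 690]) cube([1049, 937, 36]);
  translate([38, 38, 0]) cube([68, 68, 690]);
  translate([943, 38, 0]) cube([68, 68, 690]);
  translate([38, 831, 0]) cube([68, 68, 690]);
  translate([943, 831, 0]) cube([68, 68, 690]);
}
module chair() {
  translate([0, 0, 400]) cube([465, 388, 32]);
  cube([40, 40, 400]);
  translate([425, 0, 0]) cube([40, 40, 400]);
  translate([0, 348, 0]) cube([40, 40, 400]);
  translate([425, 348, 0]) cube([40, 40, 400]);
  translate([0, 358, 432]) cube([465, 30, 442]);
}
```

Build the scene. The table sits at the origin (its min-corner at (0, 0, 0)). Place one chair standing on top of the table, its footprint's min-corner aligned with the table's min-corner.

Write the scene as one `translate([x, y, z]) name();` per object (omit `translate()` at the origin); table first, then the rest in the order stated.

table();
translate([0, 0, 726]) chair();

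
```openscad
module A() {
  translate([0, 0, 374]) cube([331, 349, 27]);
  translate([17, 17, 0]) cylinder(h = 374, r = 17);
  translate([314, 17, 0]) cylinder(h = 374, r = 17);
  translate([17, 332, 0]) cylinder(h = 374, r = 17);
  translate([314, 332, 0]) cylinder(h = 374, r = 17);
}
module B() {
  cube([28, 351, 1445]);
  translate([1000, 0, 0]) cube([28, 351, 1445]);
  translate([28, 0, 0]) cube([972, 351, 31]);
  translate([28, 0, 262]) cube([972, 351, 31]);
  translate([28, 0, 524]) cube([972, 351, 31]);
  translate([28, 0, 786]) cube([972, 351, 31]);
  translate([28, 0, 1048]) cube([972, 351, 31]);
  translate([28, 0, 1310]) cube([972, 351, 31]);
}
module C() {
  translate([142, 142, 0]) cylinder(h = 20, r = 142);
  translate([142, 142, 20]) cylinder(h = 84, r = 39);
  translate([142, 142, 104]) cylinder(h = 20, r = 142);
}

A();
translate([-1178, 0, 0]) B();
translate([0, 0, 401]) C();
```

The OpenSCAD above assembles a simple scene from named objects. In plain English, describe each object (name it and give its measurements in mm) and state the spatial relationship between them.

A is a simple wooden stool: a rectangular seat 331 mm (x) by 349 mm (y), 27 mm thick, top face at z = 401 mm, on four round legs, each 34 mm in diameter. The legs rest on z = 0, each leg's axis is inset half a diameter from the nearest pair of seat edges (so the leg's bounding box is flush with the corner).

B is an open bookshelf. Two side panels, each 28 mm thick, 351 mm deep and 1445 mm tall, stand 1028 mm apart (outside-to-outside). Between them sit 6 shelves, each 31 mm thick and 351 mm deep, spanning the full gap between the sides. The bottom shelf rests on the floor (its underside at z = 0) and the clear gap between one shelf's top and the next shelf's underside is 231 mm.

C is a spool: two coaxial disc flanges of radius 142 mm and thickness 20 mm, joined by a core cylinder of radius 39 mm and height 84 mm. The lower flange rests on z = 0 and the three cylinders share a vertical axis.

The bookshelf is on the floor beside the stool on its −x side. The spool is on top of the stool.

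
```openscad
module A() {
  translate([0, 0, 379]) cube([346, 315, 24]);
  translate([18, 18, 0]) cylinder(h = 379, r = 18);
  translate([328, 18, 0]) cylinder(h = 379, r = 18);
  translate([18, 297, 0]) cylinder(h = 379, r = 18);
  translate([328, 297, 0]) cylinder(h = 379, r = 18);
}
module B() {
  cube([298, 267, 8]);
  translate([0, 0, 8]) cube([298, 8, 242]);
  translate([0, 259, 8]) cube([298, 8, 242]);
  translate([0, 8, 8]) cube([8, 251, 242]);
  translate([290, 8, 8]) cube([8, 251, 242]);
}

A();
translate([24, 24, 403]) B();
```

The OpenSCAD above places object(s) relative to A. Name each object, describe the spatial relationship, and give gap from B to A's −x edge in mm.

The open box's min-x is at 24; the stool's min-x is 0; gap = 24 mm.

A is a stool. B is an open box. The open box is on top of the stool, centred. The gap from the open box to the stool's −x edge is 24 mm.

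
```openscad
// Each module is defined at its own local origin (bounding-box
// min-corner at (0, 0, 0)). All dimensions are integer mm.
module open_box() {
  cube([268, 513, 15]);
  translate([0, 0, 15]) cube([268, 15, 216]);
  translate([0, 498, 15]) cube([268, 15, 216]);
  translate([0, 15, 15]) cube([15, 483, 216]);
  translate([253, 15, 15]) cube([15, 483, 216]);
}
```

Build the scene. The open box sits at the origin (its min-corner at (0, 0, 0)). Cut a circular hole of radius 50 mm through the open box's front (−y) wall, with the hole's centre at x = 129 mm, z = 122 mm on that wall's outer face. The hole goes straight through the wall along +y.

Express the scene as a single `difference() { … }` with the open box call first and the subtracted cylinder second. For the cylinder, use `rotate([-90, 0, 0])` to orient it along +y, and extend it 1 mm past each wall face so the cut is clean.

difference() {
  open_box();
  translate([129, -1, 122]) rotate([-90, 0, 0]) cylinder(h = 17, r = 50);
}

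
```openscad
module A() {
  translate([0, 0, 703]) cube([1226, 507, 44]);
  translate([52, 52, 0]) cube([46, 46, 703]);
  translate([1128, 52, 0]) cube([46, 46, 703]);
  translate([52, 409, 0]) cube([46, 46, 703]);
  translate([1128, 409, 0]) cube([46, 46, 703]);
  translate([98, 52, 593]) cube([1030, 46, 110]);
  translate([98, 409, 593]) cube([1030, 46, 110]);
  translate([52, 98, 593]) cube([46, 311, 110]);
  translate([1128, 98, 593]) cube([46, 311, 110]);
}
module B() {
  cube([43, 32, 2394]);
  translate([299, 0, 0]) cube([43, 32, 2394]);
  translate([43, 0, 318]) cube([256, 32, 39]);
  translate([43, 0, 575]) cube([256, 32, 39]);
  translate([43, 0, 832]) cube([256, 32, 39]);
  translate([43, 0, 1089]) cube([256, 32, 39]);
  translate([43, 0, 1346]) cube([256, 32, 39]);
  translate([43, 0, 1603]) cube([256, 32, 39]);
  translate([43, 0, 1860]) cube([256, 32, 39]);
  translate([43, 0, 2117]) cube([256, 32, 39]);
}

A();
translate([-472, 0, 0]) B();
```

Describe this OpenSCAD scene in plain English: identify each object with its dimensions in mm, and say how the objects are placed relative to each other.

A is a rectangular dining table. The top is 1226×507×44 mm with its upper surface at z = 747 mm. It stands on four 46×46 mm square legs, each inset 52 mm from the nearest pair of top edges, running from the floor to the underside of the top. Four apron rails, 46 mm thick and 110 mm tall, run between adjacent legs with their top edges flush with the underside of the top and their outer faces flush with the legs' outer faces.

B is a straight ladder. Two 43×32 mm vertical rails, 2394 mm tall, stand 342 mm apart (outside-to-outside) with their front faces coplanar on the −y side. 8 rungs, each 32 mm deep and 39 mm tall, span between the inner faces of the rails, front faces flush with the rails. The lowest rung's underside is at z = 318 mm and rungs are spaced 257 mm apart (underside to underside).

The ladder is on the floor beside the table on its −x side.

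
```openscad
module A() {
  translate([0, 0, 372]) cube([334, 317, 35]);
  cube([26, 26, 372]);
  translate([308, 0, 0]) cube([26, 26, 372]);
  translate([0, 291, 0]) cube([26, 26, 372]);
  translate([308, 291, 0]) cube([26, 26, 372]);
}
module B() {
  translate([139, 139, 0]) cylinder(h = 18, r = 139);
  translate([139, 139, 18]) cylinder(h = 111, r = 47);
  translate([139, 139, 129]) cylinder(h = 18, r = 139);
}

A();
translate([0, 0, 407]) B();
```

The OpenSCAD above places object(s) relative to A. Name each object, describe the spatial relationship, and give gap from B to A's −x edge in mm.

The spool's min-x is at 0; the stool's min-x is 0; gap = 0 mm.

A is a stool. B is a spool. The spool is on top of the stool. The gap from the spool to the stool's −x edge is 0 mm.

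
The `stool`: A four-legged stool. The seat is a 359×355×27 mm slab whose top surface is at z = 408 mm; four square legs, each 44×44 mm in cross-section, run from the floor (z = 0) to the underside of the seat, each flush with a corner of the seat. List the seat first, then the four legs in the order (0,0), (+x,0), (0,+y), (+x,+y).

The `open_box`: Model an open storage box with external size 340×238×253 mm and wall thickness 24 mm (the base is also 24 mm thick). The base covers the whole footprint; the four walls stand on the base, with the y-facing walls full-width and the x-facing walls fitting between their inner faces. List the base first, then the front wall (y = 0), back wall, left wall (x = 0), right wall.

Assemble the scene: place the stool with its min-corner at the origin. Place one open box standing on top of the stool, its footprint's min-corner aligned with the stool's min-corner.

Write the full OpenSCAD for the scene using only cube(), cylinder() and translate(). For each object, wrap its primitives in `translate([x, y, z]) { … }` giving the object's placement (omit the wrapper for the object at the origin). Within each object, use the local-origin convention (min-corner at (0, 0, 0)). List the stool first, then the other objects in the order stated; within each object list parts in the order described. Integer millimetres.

translate([0, 0, 381]) cube([359, 355, 27]);
cube([44, 44, 381]);
translate([315, 0, 0]) cube([44, 44, 381]);
translate([0, 311, 0]) cube([44, 44, 381]);
translate([315, 311, 0]) cube([44, 44, 381]);
translate([0, 0, 408]) {
  cube([340, 238, 24]);
  translate([0, 0, 24]) cube([340, 24, 229]);
  translate([0, 214, 24]) cube([340, 24, 229]);
  translate([0, 24, 24]) cube([24, 190, 229]);
  translate([316, 24, 24]) cube([24, 190, 229]);
}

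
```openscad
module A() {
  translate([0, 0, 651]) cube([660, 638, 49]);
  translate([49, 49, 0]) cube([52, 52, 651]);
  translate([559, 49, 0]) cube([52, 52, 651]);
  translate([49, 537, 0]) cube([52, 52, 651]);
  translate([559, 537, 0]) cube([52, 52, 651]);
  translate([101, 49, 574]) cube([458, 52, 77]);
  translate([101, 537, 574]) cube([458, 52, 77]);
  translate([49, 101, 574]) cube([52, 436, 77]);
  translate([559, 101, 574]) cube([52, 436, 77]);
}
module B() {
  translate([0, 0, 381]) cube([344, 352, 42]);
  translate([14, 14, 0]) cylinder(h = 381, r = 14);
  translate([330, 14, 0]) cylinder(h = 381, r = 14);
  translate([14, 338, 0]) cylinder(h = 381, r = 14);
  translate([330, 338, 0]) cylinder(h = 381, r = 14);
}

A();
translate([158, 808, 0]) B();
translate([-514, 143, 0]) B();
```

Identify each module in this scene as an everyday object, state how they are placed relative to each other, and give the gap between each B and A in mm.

A is a table. B is a stool. Two stools sit around the table at the +y, −x sides. The gap between each stool and the table is 170 mm.

Each stool's nearest face is 170 mm from the table's bounding box.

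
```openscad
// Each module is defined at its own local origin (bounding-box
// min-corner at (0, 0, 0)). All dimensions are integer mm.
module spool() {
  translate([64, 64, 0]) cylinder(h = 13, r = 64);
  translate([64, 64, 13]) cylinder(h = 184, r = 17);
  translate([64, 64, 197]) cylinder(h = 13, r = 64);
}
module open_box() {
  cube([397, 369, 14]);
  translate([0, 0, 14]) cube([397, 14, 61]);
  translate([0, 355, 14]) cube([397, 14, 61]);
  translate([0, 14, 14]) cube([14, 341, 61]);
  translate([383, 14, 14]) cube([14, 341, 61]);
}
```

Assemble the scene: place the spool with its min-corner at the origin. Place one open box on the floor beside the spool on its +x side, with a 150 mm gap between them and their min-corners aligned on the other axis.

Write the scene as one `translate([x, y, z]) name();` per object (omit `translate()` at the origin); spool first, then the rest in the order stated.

spool();
translate([278, 0, 0]) open_box();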